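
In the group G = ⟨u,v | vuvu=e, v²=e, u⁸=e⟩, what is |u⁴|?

Compute successive powers until reaching e:
  (u⁴)¹ = u⁴, (u⁴)² = e.
The smallest positive k with (u⁴)ᵏ = e is 2.

Answer: 2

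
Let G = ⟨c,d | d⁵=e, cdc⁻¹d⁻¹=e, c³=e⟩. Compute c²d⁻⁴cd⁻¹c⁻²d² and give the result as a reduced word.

Multiply left to right, reducing at each step:
  (c²) · d⁻⁴ = c²d
  (c²d) · c = d
  d · d⁻¹ = e
  e · c⁻² = c
  c · d² = cd²

Answer: cd²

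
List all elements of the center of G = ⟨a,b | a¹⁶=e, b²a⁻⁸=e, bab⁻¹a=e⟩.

An element z ∈ Z(G) iff z commutes with every generator.
For example a⁸ is central: (a⁸)·a = a⁹ = a·(a⁸); (a⁸)·b = b⁻¹ = b·(a⁸).
Whereas a ∉ Z(G) since a·b = ab ≠ a⁷b⁻¹ = b·a.
Checking each of the 32 elements this way gives Z(G) = {e, a⁸}, of order 2.

Answer: {e, a⁸}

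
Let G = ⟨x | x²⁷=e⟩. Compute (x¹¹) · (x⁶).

Compute (x¹¹) · (x⁶) by multiplying left to right and reducing via the relations at each step:
  (x¹¹) · x⁶ = x¹⁷

Answer: x¹⁷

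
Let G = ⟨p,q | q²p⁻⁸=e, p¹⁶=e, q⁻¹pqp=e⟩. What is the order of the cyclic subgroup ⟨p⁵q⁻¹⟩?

|⟨p⁵q⁻¹⟩| equals the order of p⁵q⁻¹. Compute successive powers until reaching e:
  (p⁵q⁻¹)¹ = p⁵q⁻¹, (p⁵q⁻¹)² = p⁸, (p⁵q⁻¹)³ = p⁵q, (p⁵q⁻¹)⁴ = e.
The smallest positive k with (p⁵q⁻¹)ᵏ = e is 4, so |⟨p⁵q⁻¹⟩| = 4.

Answer: 4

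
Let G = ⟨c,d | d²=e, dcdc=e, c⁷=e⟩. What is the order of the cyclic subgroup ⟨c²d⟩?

|⟨c²d⟩| equals the order of c²d. Compute successive powers until reaching e:
  (c²d)¹ = c²d, (c²d)² = e.
The smallest positive k with (c²d)ᵏ = e is 2, so |⟨c²d⟩| = 2.

Answer: 2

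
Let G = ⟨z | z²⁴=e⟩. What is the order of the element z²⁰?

Compute successive powers until reaching e:
  (z²⁰)¹ = z²⁰, (z²⁰)² = z¹⁶, (z²⁰)³ = z¹², (z²⁰)⁴ = z⁸, (z²⁰)⁵ = z⁴, (z²⁰)⁶ = e.
The smallest positive k with (z²⁰)ᵏ = e is 6.

Answer: 6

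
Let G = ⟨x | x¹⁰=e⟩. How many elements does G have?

G is generated by a single element, so G is cyclic. The relator gives x¹⁰ = e and no smaller power is forced to be e, so the 10 powers {e, x, x², x³, x⁴, x⁵, x⁶, x⁷, x⁸, x⁹} are distinct. Hence |G| = 10.

Answer: 10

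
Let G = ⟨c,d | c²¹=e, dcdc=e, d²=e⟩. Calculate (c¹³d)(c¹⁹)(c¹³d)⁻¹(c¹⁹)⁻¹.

[(c¹³d), (c¹⁹)] = (c¹³d)·(c¹⁹)·(c¹³d)⁻¹·(c¹⁹)⁻¹.
  (c¹³d) · (c¹⁹) = c¹⁵d
  (c¹⁵d) · (c¹³d) = c²
  (c²) · (c²) = c⁴

Answer: c⁴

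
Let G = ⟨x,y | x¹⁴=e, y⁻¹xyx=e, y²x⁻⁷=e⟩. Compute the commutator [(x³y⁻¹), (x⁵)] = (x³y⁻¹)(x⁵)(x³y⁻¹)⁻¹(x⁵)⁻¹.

[(x³y⁻¹), (x⁵)] = (x³y⁻¹)·(x⁵)·(x³y⁻¹)⁻¹·(x⁵)⁻¹.
  (x³y⁻¹) · (x⁵) = x⁵y
  (x⁵y) · (x³y) = x⁹
  (x⁹) · (x⁹) = x⁴

Answer: x⁴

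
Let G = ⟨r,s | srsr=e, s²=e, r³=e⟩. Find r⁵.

Compute successive powers of r, reducing at each step:
  r²: r · r = r²
  r³: (r²) · r = e
  r⁴: e · r = r
  r⁵: r · r = r²

Answer: r²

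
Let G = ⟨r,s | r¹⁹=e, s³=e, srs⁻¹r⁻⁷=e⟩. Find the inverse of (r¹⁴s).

The order of (r¹⁴s) is 3 (smallest k with (r¹⁴s)ᵏ = e), so (r¹⁴s)⁻¹ = (r¹⁴s)² = r¹⁷s².
Check: (r¹⁴s) · (r¹⁷s²) → (r¹⁴s) · r¹⁷ = s;   s · s² = e, giving e as required.

Answer: r¹⁷s²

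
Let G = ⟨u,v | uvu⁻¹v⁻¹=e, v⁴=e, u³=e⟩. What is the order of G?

Enumerate words in the generators, reducing via the relations: the distinct elements are
  {e, u, v, uv, u², v², v³, uv², uv³, u²v, u²v², u²v³}.
No further products give new elements, so |G| = 12.

Answer: 12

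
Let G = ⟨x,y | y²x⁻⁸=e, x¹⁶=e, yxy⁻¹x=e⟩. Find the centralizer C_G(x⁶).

⟨x⁶⟩ ⊆ C_G(x⁶) since powers of x⁶ commute with x⁶; so |C_G(x⁶)| ≥ |⟨x⁶⟩| = 8.
By orbit–stabilizer, |C_G(x⁶)| = |G| / |conj. class of x⁶| = 32 / 2 = 16.
The 16 elements commuting with x⁶ are {e, x, x², x³, x⁴, x⁵, x⁶, x⁷, x⁸, x⁹, x¹⁰, x¹¹, x¹², x¹³, x¹⁴, x¹⁵}.

Answer: {e, x, x², x³, x⁴, x⁵, x⁶, x⁷, x⁸, x⁹, x¹⁰, x¹¹, x¹², x¹³, x¹⁴, x¹⁵}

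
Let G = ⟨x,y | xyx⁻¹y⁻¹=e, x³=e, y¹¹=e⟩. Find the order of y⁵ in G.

Compute successive powers until reaching e:
  (y⁵)¹ = y⁵, (y⁵)² = y¹⁰, (y⁵)³ = y⁴, (y⁵)⁴ = y⁹, (y⁵)⁵ = y³, (y⁵)⁶ = y⁸, (y⁵)⁷ = y², (y⁵)⁸ = y⁷, (y⁵)⁹ = y, (y⁵)¹⁰ = y⁶, (y⁵)¹¹ = e.
The smallest positive k with (y⁵)ᵏ = e is 11.

Answer: 11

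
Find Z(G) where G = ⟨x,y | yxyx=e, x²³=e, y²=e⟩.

An element z ∈ Z(G) iff z commutes with every generator.
For example e is central: e·x = x = x·e; e·y = y = y·e.
Whereas x ∉ Z(G) since x·y = xy ≠ x²²y = y·x.
Checking each of the 46 elements this way gives Z(G) = {e}, of order 1.

Answer: {e}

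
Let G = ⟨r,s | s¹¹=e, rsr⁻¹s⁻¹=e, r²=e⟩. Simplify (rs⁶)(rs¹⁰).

Compute (rs⁶) · (rs¹⁰) by multiplying left to right and reducing via the relations at each step:
  (rs⁶) · r = s⁶
  (s⁶) · s¹⁰ = s⁵

Answer: s⁵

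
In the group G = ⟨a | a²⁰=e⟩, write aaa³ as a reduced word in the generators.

Multiply left to right, reducing at each step:
  a · a = a²
  (a²) · a³ = a⁵

Answer: a⁵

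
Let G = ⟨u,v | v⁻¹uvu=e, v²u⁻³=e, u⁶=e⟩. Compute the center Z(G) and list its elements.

An element z ∈ Z(G) iff z commutes with every generator.
For example u³ is central: (u³)·u = u⁴ = u·(u³); (u³)·v = v⁻¹ = v·(u³).
Whereas u ∉ Z(G) since u·v = uv ≠ u²v⁻¹ = v·u.
Checking each of the 12 elements this way gives Z(G) = {e, u³}, of order 2.

Answer: {e, u³}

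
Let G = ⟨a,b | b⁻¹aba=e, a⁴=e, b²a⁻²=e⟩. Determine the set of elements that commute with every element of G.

An element z ∈ Z(G) iff z commutes with every generator.
For example a² is central: (a²)·a = a³ = a·(a²); (a²)·b = b⁻¹ = b·(a²).
Whereas a ∉ Z(G) since a·b = ab ≠ ab⁻¹ = b·a.
Checking each of the 8 elements this way gives Z(G) = {e, a²}, of order 2.

Answer: {e, a²}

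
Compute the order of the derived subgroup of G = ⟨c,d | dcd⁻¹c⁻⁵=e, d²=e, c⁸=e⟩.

G' = [G, G] is generated by all commutators. The generator-pair commutators are: [c, d] = c⁴.
The subgroup they normally generate is {e, c⁴}, of order 2.
Check: |G/G'| = 16/2 = 8 is the order of the abelianisation.

Answer: 2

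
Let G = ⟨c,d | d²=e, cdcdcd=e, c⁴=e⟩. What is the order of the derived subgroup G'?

G' = [G, G] is generated by all commutators. The generator-pair commutators are: [c, d] = c²dc.
The subgroup they normally generate is {e, c², cd, dc³, c²dc, c³d, c²dc³, dc, cdc², dc²d, c²dc²d, c³dc²}, of order 12.
Check: |G/G'| = 24/12 = 2 is the order of the abelianisation.

Answer: 12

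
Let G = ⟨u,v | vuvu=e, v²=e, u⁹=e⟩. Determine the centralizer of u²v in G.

⟨u²v⟩ ⊆ C_G(u²v) since powers of u²v commute with u²v; so |C_G(u²v)| ≥ |⟨u²v⟩| = 2.
By orbit–stabilizer, |C_G(u²v)| = |G| / |conj. class of u²v| = 18 / 9 = 2.
The 2 elements commuting with u²v are {e, u²v}.

Answer: {e, u²v}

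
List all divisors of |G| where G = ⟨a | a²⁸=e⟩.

|G| = 28 = 2² · 7. By Lagrange's theorem the order of any subgroup divides 28; the divisors of 28 are 1, 2, 4, 7, 14, 28.

Answer: 1, 2, 4, 7, 14, 28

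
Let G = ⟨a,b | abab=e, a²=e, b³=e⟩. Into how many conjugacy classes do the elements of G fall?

The conjugacy classes (representative and size) are:
  [e] (size 1), [ab²] (size 3), [b²] (size 2).
Class equation: 1 + 3 + 2 = 6 = |G|. So G has 3 conjugacy classes.

Answer: 3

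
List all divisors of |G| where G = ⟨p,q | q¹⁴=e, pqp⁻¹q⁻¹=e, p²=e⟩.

|G| = 28 = 2² · 7. By Lagrange's theorem the order of any subgroup divides 28; the divisors of 28 are 1, 2, 4, 7, 14, 28.

Answer: 1, 2, 4, 7, 14, 28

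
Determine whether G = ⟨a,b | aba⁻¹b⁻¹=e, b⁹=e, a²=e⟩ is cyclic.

|G| = 18. The element ab has order 18 (its powers give 18 distinct elements), so ⟨ab⟩ = G and G is cyclic.

Answer: Yes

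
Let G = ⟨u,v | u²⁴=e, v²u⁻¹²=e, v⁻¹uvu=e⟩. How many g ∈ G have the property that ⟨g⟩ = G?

⟨g⟩ = G would require ord(g) = |G| = 48, but the maximum element order in G is 24 < 48. So G is not cyclic and no single element generates it: the count is 0.

Answer: 0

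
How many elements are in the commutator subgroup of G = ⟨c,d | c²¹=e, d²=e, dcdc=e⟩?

G' = [G, G] is generated by all commutators. The generator-pair commutators are: [c, d] = c².
The subgroup they normally generate is {e, c, c², c³, c⁴, c⁵, c⁶, c⁷, c⁸, c⁹, c¹⁰, c¹¹, c¹², c¹³, c¹⁴, c¹⁵, c¹⁶, c¹⁷, c¹⁸, c¹⁹, c²⁰}, of order 21.
Check: |G/G'| = 42/21 = 2 is the order of the abelianisation.

Answer: 21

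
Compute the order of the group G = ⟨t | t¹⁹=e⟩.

G is generated by a single element, so G is cyclic. The relator gives t¹⁹ = e and no smaller power is forced to be e, so the 19 powers {e, t, t², t³, t⁴, t⁵, t⁶, t⁷, t⁸, t⁹, t¹², t¹³, t¹¹, t¹⁰, t¹⁴, t¹⁵, t¹⁶, t¹⁷, t¹⁸} are distinct. Hence |G| = 19.

Answer: 19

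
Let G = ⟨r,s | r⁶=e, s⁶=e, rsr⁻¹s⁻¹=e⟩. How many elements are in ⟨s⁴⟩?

|⟨s⁴⟩| equals the order of s⁴. Compute successive powers until reaching e:
  (s⁴)¹ = s⁴, (s⁴)² = s², (s⁴)³ = e.
The smallest positive k with (s⁴)ᵏ = e is 3, so |⟨s⁴⟩| = 3.

Answer: 3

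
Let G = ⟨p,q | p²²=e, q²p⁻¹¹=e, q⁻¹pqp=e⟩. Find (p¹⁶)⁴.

Compute successive powers of (p¹⁶), reducing at each step:
  (p¹⁶)²: (p¹⁶) · p¹⁶ = p¹⁰
  (p¹⁶)³: (p¹⁰) · p¹⁶ = p⁴
  (p¹⁶)⁴: (p⁴) · p¹⁶ = p²⁰

Answer: p²⁰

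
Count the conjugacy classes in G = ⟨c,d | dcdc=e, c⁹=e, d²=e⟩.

The conjugacy classes (representative and size) are:
  [e] (size 1), [c⁸] (size 2), [c⁷] (size 2), [c⁶] (size 2), [c⁵] (size 2), [c⁴d] (size 9).
Class equation: 1 + 2 + 2 + 2 + 2 + 9 = 18 = |G|. So G has 6 conjugacy classes.

Answer: 6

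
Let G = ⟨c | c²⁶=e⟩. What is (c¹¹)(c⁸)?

Compute (c¹¹) · (c⁸) by multiplying left to right and reducing via the relations at each step:
  (c¹¹) · c⁸ = c¹⁹

Answer: c¹⁹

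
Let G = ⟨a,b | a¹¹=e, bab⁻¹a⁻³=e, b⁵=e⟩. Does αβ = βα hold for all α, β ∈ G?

a·b = ab but b·a = a³b, so a·b ≠ b·a and G is not abelian.

Answer: No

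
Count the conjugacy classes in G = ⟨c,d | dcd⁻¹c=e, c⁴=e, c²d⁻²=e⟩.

The conjugacy classes (representative and size) are:
  [e] (size 1), [c³] (size 2), [c²] (size 1), [d⁻¹] (size 2), [cd] (size 2).
Class equation: 1 + 2 + 1 + 2 + 2 = 8 = |G|. So G has 5 conjugacy classes.

Answer: 5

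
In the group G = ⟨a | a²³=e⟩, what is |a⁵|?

Compute successive powers until reaching e:
  (a⁵)¹ = a⁵, (a⁵)² = a¹⁰, (a⁵)³ = a¹⁵, (a⁵)⁴ = a²⁰, (a⁵)⁵ = a², (a⁵)⁶ = a⁷, (a⁵)⁷ = a¹², (a⁵)⁸ = a¹⁷, (a⁵)⁹ = a²², (a⁵)¹⁰ = a⁴, (a⁵)¹¹ = a⁹, (a⁵)¹² = a¹⁴, (a⁵)¹³ = a¹⁹, (a⁵)¹⁴ = a, (a⁵)¹⁵ = a⁶, (a⁵)¹⁶ = a¹¹, (a⁵)¹⁷ = a¹⁶, (a⁵)¹⁸ = a²¹, (a⁵)¹⁹ = a³, (a⁵)²⁰ = a⁸, (a⁵)²¹ = a¹³, (a⁵)²² = a¹⁸, (a⁵)²³ = e.
The smallest positive k with (a⁵)ᵏ = e is 23.

Answer: 23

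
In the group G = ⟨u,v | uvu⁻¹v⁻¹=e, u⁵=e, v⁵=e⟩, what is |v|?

Compute successive powers until reaching e:
  v¹ = v, v² = v², v³ = v³, v⁴ = v⁴, v⁵ = e.
The smallest positive k with vᵏ = e is 5.

Answer: 5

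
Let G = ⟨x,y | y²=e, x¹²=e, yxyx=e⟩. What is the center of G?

An element z ∈ Z(G) iff z commutes with every generator.
For example x⁶ is central: (x⁶)·x = x⁷ = x·(x⁶); (x⁶)·y = x⁶y = y·(x⁶).
Whereas x ∉ Z(G) since x·y = xy ≠ x¹¹y = y·x.
Checking each of the 24 elements this way gives Z(G) = {e, x⁶}, of order 2.

Answer: {e, x⁶}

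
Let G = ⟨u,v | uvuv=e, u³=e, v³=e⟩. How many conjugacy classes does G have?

The conjugacy classes (representative and size) are:
  [e] (size 1), [vu²] (size 4), [v²u] (size 4), [u²v²] (size 3).
Class equation: 1 + 4 + 4 + 3 = 12 = |G|. So G has 4 conjugacy classes.

Answer: 4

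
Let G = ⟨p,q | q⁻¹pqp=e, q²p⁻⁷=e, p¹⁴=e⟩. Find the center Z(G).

An element z ∈ Z(G) iff z commutes with every generator.
For example p⁷ is central: (p⁷)·p = p⁸ = p·(p⁷); (p⁷)·q = q⁻¹ = q·(p⁷).
Whereas p ∉ Z(G) since p·q = pq ≠ p⁶q⁻¹ = q·p.
Checking each of the 28 elements this way gives Z(G) = {e, p⁷}, of order 2.

Answer: {e, p⁷}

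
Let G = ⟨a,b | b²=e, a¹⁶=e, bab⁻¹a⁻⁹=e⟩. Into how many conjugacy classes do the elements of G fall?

The conjugacy classes (representative and size) are:
  [e] (size 1), [a⁹] (size 2), [a²] (size 1), [a³] (size 2), [a⁴] (size 1), [a¹³] (size 2), [a⁶] (size 1), [a¹⁵] (size 2), [a⁸] (size 1), [a¹⁰] (size 1), [a¹²] (size 1), [a¹⁴] (size 1), [b] (size 2), [ab] (size 2), [a²b] (size 2), [a¹¹b] (size 2), [a⁴b] (size 2), [a¹³b] (size 2), [a¹⁴b] (size 2), [a¹⁵b] (size 2).
Class equation: 1 + 2 + 1 + 2 + 1 + 2 + 1 + 2 + 1 + 1 + 1 + 1 + 2 + 2 + 2 + 2 + 2 + 2 + 2 + 2 = 32 = |G|. So G has 20 conjugacy classes.

Answer: 20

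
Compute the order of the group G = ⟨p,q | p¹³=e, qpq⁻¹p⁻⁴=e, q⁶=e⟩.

Enumerate words in the generators, reducing via the relations: the distinct elements are
  {e, p, q, pq, p², p³, p⁴, p⁵, p⁶, p⁷, p⁸, p⁹, q², q³, q⁴, q⁵, pq², pq³, pq⁴, pq⁵, p²q, p³q, p¹², p¹¹, p¹⁰, p⁴q, p⁵q, p⁶q, p⁷q, p⁸q, p⁹q, p²q², p²q³, p²q⁴, p²q⁵, p³q², p³q³, p³q⁴, p³q⁵, p¹²q, p¹¹q, p¹⁰q, p⁴q², p⁴q³, p⁴q⁴, p⁴q⁵, p⁵q², p⁵q³, p⁵q⁴, p⁵q⁵, p⁶q², p⁶q³, p⁶q⁴, p⁶q⁵, p⁷q², p⁷q³, p⁷q⁴, p⁷q⁵, p⁸q², p⁸q³, p⁸q⁴, p⁸q⁵, p⁹q², p⁹q³, p⁹q⁴, p⁹q⁵, p¹²q², p¹²q³, p¹²q⁴, p¹²q⁵, p¹¹q², p¹¹q³, p¹¹q⁴, p¹¹q⁵, p¹⁰q², p¹⁰q³, p¹⁰q⁴, p¹⁰q⁵}.
No further products give new elements, so |G| = 78.

Answer: 78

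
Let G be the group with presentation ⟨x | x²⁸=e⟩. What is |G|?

G is generated by a single element, so G is cyclic. The relator gives x²⁸ = e and no smaller power is forced to be e, so the 28 powers {e, x, x², x³, x⁴, x⁵, x⁶, x⁷, x⁸, x⁹, x²², x²³, x²¹, x²⁰, x²⁴, x²⁵, x²⁶, x²⁷, x¹², x¹³, x¹¹, x¹⁰, x¹⁴, x¹⁵, x¹⁶, x¹⁷, x¹⁸, x¹⁹} are distinct. Hence |G| = 28.

Answer: 28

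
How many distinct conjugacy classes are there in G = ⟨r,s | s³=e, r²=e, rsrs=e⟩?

The conjugacy classes (representative and size) are:
  [e] (size 1), [rs²] (size 3), [s²] (size 2).
Class equation: 1 + 3 + 2 = 6 = |G|. So G has 3 conjugacy classes.

Answer: 3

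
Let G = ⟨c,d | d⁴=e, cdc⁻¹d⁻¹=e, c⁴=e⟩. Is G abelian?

Each pair of generators commutes: c·d = cd = d·c. Since the generators pairwise commute, every element of G commutes with every other, so G is abelian.

Answer: Yes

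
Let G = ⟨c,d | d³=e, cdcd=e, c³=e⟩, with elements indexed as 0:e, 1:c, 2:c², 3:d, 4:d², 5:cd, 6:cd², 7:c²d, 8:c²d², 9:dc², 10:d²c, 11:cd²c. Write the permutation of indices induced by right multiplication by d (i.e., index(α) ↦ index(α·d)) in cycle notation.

(0 3 4)(1 5 6)(2 7 8)(9 11 10)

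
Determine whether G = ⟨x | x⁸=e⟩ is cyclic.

|G| = 8. The element x has order 8 (its powers give 8 distinct elements), so ⟨x⟩ = G and G is cyclic.

Answer: Yes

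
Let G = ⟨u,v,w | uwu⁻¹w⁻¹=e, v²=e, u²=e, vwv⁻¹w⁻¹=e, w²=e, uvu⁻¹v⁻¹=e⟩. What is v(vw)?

Compute v · (vw) by multiplying left to right and reducing via the relations at each step:
  v · v = e
  e · w = w

Answer: w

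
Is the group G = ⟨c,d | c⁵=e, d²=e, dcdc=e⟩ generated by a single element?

Every cyclic group is abelian. But c·d = cd while d·c = c⁴d, so c·d ≠ d·c and G is not abelian. Hence G is not cyclic.

Answer: No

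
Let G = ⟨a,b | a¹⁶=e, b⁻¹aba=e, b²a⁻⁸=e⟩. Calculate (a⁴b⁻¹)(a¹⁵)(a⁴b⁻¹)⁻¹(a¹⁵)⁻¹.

[(a⁴b⁻¹), (a¹⁵)] = (a⁴b⁻¹)·(a¹⁵)·(a⁴b⁻¹)⁻¹·(a¹⁵)⁻¹.
  (a⁴b⁻¹) · (a¹⁵) = a⁵b⁻¹
  (a⁵b⁻¹) · (a⁴b) = a
  a · a = a²

Answer: a²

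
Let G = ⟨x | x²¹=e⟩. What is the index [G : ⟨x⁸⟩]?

First find ord(x⁸) by computing successive powers:
  (x⁸)¹ = x⁸, (x⁸)² = x¹⁶, (x⁸)³ = x³, (x⁸)⁴ = x¹¹, (x⁸)⁵ = x¹⁹, (x⁸)⁶ = x⁶, (x⁸)⁷ = x¹⁴, (x⁸)⁸ = x, (x⁸)⁹ = x⁹, (x⁸)¹⁰ = x¹⁷, (x⁸)¹¹ = x⁴, (x⁸)¹² = x¹², (x⁸)¹³ = x²⁰, (x⁸)¹⁴ = x⁷, (x⁸)¹⁵ = x¹⁵, (x⁸)¹⁶ = x², (x⁸)¹⁷ = x¹⁰, (x⁸)¹⁸ = x¹⁸, (x⁸)¹⁹ = x⁵, (x⁸)²⁰ = x¹³, (x⁸)²¹ = e.
So |⟨x⁸⟩| = ord(x⁸) = 21. With |G| = 21, by Lagrange [G : ⟨x⁸⟩] = 21/21 = 1.

Answer: 1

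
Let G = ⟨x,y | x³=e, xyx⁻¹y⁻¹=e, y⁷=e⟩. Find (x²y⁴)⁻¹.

The order of (x²y⁴) is 21 (smallest k with (x²y⁴)ᵏ = e), so (x²y⁴)⁻¹ = (x²y⁴)²⁰ = xy³.
Check: (x²y⁴) · (xy³) → (x²y⁴) · x = y⁴;   (y⁴) · y³ = e, giving e as required.

Answer: xy³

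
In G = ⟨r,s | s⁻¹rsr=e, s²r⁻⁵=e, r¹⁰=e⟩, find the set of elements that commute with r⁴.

⟨r⁴⟩ ⊆ C_G(r⁴) since powers of r⁴ commute with r⁴; so |C_G(r⁴)| ≥ |⟨r⁴⟩| = 5.
By orbit–stabilizer, |C_G(r⁴)| = |G| / |conj. class of r⁴| = 20 / 2 = 10.
The 10 elements commuting with r⁴ are {e, r, r², r³, r⁴, r⁵, r⁶, r⁷, r⁸, r⁹}.

Answer: {e, r, r², r³, r⁴, r⁵, r⁶, r⁷, r⁸, r⁹}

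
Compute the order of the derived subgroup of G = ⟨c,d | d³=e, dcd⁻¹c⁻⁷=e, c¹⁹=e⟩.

G' = [G, G] is generated by all commutators. The generator-pair commutators are: [c, d] = c¹³.
The subgroup they normally generate is {e, c, c², c³, c⁴, c⁵, c⁶, c⁷, c⁸, c⁹, c¹⁰, c¹¹, c¹², c¹³, c¹⁴, c¹⁵, c¹⁶, c¹⁷, c¹⁸}, of order 19.
Check: |G/G'| = 57/19 = 3 is the order of the abelianisation.

Answer: 19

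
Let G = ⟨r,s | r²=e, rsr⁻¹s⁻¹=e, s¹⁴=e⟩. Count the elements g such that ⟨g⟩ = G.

⟨g⟩ = G would require ord(g) = |G| = 28, but the maximum element order in G is 14 < 28. So G is not cyclic and no single element generates it: the count is 0.

Answer: 0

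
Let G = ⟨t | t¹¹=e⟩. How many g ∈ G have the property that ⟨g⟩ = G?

G is cyclic of order 11. An element generates G iff its order is 11, and a cyclic group of order 11 has exactly φ(11) = 10 such elements.

Answer: 10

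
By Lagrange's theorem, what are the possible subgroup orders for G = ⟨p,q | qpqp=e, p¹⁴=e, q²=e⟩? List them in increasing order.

|G| = 28 = 2² · 7. By Lagrange's theorem the order of any subgroup divides 28; the divisors of 28 are 1, 2, 4, 7, 14, 28.

Answer: 1, 2, 4, 7, 14, 28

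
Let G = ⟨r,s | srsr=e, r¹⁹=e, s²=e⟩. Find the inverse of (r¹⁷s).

The order of (r¹⁷s) is 2 (smallest k with (r¹⁷s)ᵏ = e), so (r¹⁷s)⁻¹ = (r¹⁷s)¹ = r¹⁷s.
Check: (r¹⁷s) · (r¹⁷s) → (r¹⁷s) · r¹⁷ = s;   s · s = e, giving e as required.

Answer: r¹⁷s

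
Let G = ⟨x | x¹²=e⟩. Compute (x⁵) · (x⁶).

Compute (x⁵) · (x⁶) by multiplying left to right and reducing via the relations at each step:
  (x⁵) · x⁶ = x¹¹

Answer: x¹¹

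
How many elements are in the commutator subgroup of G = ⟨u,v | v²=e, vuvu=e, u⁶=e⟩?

G' = [G, G] is generated by all commutators. The generator-pair commutators are: [u, v] = u².
The subgroup they normally generate is {e, u², u⁴}, of order 3.
Check: |G/G'| = 12/3 = 4 is the order of the abelianisation.

Answer: 3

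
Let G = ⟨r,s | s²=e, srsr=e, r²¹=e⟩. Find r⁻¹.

The order of r is 21 (smallest k with rᵏ = e), so r⁻¹ = r²⁰ = r²⁰.
Check: r · (r²⁰) → r · r²⁰ = e, giving e as required.

Answer: r²⁰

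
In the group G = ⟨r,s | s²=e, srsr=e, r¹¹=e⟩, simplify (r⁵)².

Compute successive powers of (r⁵), reducing at each step:
  (r⁵)²: (r⁵) · r⁵ = r¹⁰

Answer: r¹⁰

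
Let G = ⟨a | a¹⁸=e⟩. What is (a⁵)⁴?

Compute successive powers of (a⁵), reducing at each step:
  (a⁵)²: (a⁵) · a⁵ = a¹⁰
  (a⁵)³: (a¹⁰) · a⁵ = a¹⁵
  (a⁵)⁴: (a¹⁵) · a⁵ = a²

Answer: a²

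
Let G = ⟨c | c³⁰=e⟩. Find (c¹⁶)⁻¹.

The order of (c¹⁶) is 15 (smallest k with (c¹⁶)ᵏ = e), so (c¹⁶)⁻¹ = (c¹⁶)¹⁴ = c¹⁴.
Check: (c¹⁶) · (c¹⁴) → (c¹⁶) · c¹⁴ = e, giving e as required.

Answer: c¹⁴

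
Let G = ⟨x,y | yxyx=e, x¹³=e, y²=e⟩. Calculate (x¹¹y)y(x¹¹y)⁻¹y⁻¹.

[(x¹¹y), y] = (x¹¹y)·y·(x¹¹y)⁻¹·y⁻¹.
  (x¹¹y) · y = x¹¹
  (x¹¹) · (x¹¹y) = x⁹y
  (x⁹y) · y = x⁹

Answer: x⁹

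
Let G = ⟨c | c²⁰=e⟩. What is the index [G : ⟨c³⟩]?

First find ord(c³) by computing successive powers:
  (c³)¹ = c³, (c³)² = c⁶, (c³)³ = c⁹, (c³)⁴ = c¹², (c³)⁵ = c¹⁵, (c³)⁶ = c¹⁸, (c³)⁷ = c, (c³)⁸ = c⁴, (c³)⁹ = c⁷, (c³)¹⁰ = c¹⁰, (c³)¹¹ = c¹³, (c³)¹² = c¹⁶, (c³)¹³ = c¹⁹, (c³)¹⁴ = c², (c³)¹⁵ = c⁵, (c³)¹⁶ = c⁸, (c³)¹⁷ = c¹¹, (c³)¹⁸ = c¹⁴, (c³)¹⁹ = c¹⁷, (c³)²⁰ = e.
So |⟨c³⟩| = ord(c³) = 20. With |G| = 20, by Lagrange [G : ⟨c³⟩] = 20/20 = 1.

Answer: 1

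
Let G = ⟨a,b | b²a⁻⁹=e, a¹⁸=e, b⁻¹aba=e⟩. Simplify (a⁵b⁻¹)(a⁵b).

Compute (a⁵b⁻¹) · (a⁵b) by multiplying left to right and reducing via the relations at each step:
  (a⁵b⁻¹) · a⁵ = b⁻¹
  (b⁻¹) · b = e

Answer: e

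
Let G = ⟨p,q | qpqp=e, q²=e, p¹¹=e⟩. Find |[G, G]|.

G' = [G, G] is generated by all commutators. The generator-pair commutators are: [p, q] = p².
The subgroup they normally generate is {e, p, p², p³, p⁴, p⁵, p⁶, p⁷, p⁸, p⁹, p¹⁰}, of order 11.
Check: |G/G'| = 22/11 = 2 is the order of the abelianisation.

Answer: 11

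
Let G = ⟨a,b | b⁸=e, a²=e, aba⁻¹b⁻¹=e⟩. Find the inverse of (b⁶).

The order of (b⁶) is 4 (smallest k with (b⁶)ᵏ = e), so (b⁶)⁻¹ = (b⁶)³ = b².
Check: (b⁶) · (b²) → (b⁶) · b² = e, giving e as required.

Answer: b²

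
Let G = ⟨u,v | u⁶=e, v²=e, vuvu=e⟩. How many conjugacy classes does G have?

The conjugacy classes (representative and size) are:
  [e] (size 1), [u⁵] (size 2), [u⁴] (size 2), [u³] (size 1), [v] (size 3), [u³v] (size 3).
Class equation: 1 + 2 + 2 + 1 + 3 + 3 = 12 = |G|. So G has 6 conjugacy classes.

Answer: 6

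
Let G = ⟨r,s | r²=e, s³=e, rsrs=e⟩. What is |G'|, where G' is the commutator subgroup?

G' = [G, G] is generated by all commutators. The generator-pair commutators are: [r, s] = s.
The subgroup they normally generate is {e, s, s²}, of order 3.
Check: |G/G'| = 6/3 = 2 is the order of the abelianisation.

Answer: 3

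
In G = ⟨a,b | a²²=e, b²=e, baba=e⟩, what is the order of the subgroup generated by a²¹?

|⟨a²¹⟩| equals the order of a²¹. Compute successive powers until reaching e:
  (a²¹)¹ = a²¹, (a²¹)² = a²⁰, (a²¹)³ = a¹⁹, (a²¹)⁴ = a¹⁸, (a²¹)⁵ = a¹⁷, (a²¹)⁶ = a¹⁶, (a²¹)⁷ = a¹⁵, (a²¹)⁸ = a¹⁴, (a²¹)⁹ = a¹³, (a²¹)¹⁰ = a¹², (a²¹)¹¹ = a¹¹, (a²¹)¹² = a¹⁰, (a²¹)¹³ = a⁹, (a²¹)¹⁴ = a⁸, (a²¹)¹⁵ = a⁷, (a²¹)¹⁶ = a⁶, (a²¹)¹⁷ = a⁵, (a²¹)¹⁸ = a⁴, (a²¹)¹⁹ = a³, (a²¹)²⁰ = a², (a²¹)²¹ = a, (a²¹)²² = e.
The smallest positive k with (a²¹)ᵏ = e is 22, so |⟨a²¹⟩| = 22.

Answer: 22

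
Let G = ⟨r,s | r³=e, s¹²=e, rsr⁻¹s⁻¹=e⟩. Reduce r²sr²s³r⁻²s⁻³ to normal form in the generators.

Multiply left to right, reducing at each step:
  (r²) · s = r²s
  (r²s) · r² = rs
  (rs) · s³ = rs⁴
  (rs⁴) · r⁻² = r²s⁴
  (r²s⁴) · s⁻³ = r²s

Answer: r²s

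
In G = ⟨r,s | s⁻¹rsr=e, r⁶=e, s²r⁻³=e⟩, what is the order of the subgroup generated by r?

|⟨r⟩| equals the order of r. Compute successive powers until reaching e:
  r¹ = r, r² = r², r³ = r³, r⁴ = r⁴, r⁵ = r⁵, r⁶ = e.
The smallest positive k with rᵏ = e is 6, so |⟨r⟩| = 6.

Answer: 6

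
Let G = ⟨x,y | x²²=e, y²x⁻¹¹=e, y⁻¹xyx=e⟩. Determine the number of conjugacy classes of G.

The conjugacy classes (representative and size) are:
  [e] (size 1), [x²¹] (size 2), [x²] (size 2), [x³] (size 2), [x¹⁸] (size 2), [x¹⁷] (size 2), [x⁶] (size 2), [x⁷] (size 2), [x⁸] (size 2), [x¹³] (size 2), [x¹²] (size 2), [x¹¹] (size 1), [x¹⁰y] (size 11), [x⁷y] (size 11).
Class equation: 1 + 2 + 2 + 2 + 2 + 2 + 2 + 2 + 2 + 2 + 2 + 1 + 11 + 11 = 44 = |G|. So G has 14 conjugacy classes.

Answer: 14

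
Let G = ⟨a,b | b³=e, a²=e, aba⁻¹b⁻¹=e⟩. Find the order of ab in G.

Compute successive powers until reaching e:
  (ab)¹ = ab, (ab)² = b², (ab)³ = a, (ab)⁴ = b, (ab)⁵ = ab², (ab)⁶ = e.
The smallest positive k with (ab)ᵏ = e is 6.

Answer: 6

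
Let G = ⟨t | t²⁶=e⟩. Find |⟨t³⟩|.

|⟨t³⟩| equals the order of t³. Compute successive powers until reaching e:
  (t³)¹ = t³, (t³)² = t⁶, (t³)³ = t⁹, (t³)⁴ = t¹², (t³)⁵ = t¹⁵, (t³)⁶ = t¹⁸, (t³)⁷ = t²¹, (t³)⁸ = t²⁴, (t³)⁹ = t, (t³)¹⁰ = t⁴, (t³)¹¹ = t⁷, (t³)¹² = t¹⁰, (t³)¹³ = t¹³, (t³)¹⁴ = t¹⁶, (t³)¹⁵ = t¹⁹, (t³)¹⁶ = t²², (t³)¹⁷ = t²⁵, (t³)¹⁸ = t², (t³)¹⁹ = t⁵, (t³)²⁰ = t⁸, (t³)²¹ = t¹¹, (t³)²² = t¹⁴, (t³)²³ = t¹⁷, (t³)²⁴ = t²⁰, (t³)²⁵ = t²³, (t³)²⁶ = e.
The smallest positive k with (t³)ᵏ = e is 26, so |⟨t³⟩| = 26.

Answer: 26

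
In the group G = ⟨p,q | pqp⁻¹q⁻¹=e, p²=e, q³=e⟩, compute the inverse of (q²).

The order of (q²) is 3 (smallest k with (q²)ᵏ = e), so (q²)⁻¹ = (q²)² = q.
Check: (q²) · q → (q²) · q = e, giving e as required.

Answer: q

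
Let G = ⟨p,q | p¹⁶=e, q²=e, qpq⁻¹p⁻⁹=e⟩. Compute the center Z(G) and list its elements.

An element z ∈ Z(G) iff z commutes with every generator.
For example p² is central: (p²)·p = p³ = p·(p²); (p²)·q = p²q = q·(p²).
Whereas p ∉ Z(G) since p·q = pq ≠ p⁹q = q·p.
Checking each of the 32 elements this way gives Z(G) = {e, p², p⁴, p⁶, p⁸, p¹⁰, p¹², p¹⁴}, of order 8.

Answer: {e, p², p⁴, p⁶, p⁸, p¹⁰, p¹², p¹⁴}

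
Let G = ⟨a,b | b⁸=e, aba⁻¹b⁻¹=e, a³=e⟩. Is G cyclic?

|G| = 24. The element ab has order 24 (its powers give 24 distinct elements), so ⟨ab⟩ = G and G is cyclic.

Answer: Yes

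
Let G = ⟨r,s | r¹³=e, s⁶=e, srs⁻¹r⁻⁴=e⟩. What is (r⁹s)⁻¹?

The order of (r⁹s) is 6 (smallest k with (r⁹s)ᵏ = e), so (r⁹s)⁻¹ = (r⁹s)⁵ = rs⁵.
Check: (r⁹s) · (rs⁵) → (r⁹s) · r = s;   s · s⁵ = e, giving e as required.

Answer: rs⁵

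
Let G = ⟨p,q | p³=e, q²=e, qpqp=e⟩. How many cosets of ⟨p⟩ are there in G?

First find ord(p) by computing successive powers:
  p¹ = p, p² = p², p³ = e.
So |⟨p⟩| = ord(p) = 3. With |G| = 6, by Lagrange [G : ⟨p⟩] = 6/3 = 2.

Answer: 2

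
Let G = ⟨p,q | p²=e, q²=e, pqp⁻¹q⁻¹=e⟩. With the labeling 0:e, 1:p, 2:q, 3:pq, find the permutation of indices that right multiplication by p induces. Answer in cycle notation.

(0 1)(2 3)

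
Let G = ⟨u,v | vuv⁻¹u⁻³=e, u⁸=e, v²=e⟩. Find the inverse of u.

The order of u is 8 (smallest k with uᵏ = e), so u⁻¹ = u⁷ = u⁷.
Check: u · (u⁷) → u · u⁷ = e, giving e as required.

Answer: u⁷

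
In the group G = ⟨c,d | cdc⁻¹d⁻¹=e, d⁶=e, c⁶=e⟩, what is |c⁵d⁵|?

Compute successive powers until reaching e:
  (c⁵d⁵)¹ = c⁵d⁵, (c⁵d⁵)² = c⁴d⁴, (c⁵d⁵)³ = c³d³, (c⁵d⁵)⁴ = c²d², (c⁵d⁵)⁵ = cd, (c⁵d⁵)⁶ = e.
The smallest positive k with (c⁵d⁵)ᵏ = e is 6.

Answer: 6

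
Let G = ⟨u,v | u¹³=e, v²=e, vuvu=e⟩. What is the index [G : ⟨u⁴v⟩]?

First find ord(u⁴v) by computing successive powers:
  (u⁴v)¹ = u⁴v, (u⁴v)² = e.
So |⟨u⁴v⟩| = ord(u⁴v) = 2. With |G| = 26, by Lagrange [G : ⟨u⁴v⟩] = 26/2 = 13.

Answer: 13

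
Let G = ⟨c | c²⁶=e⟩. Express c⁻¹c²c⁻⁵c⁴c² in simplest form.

Multiply left to right, reducing at each step:
  (c²⁵) · c² = c
  c · c⁻⁵ = c²²
  (c²²) · c⁴ = e
  e · c² = c²

Answer: c²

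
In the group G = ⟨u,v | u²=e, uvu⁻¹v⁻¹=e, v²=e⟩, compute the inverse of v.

The order of v is 2 (smallest k with vᵏ = e), so v⁻¹ = v¹ = v.
Check: v · v → v · v = e, giving e as required.

Answer: v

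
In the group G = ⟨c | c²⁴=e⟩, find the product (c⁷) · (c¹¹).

Compute (c⁷) · (c¹¹) by multiplying left to right and reducing via the relations at each step:
  (c⁷) · c¹¹ = c¹⁸

Answer: c¹⁸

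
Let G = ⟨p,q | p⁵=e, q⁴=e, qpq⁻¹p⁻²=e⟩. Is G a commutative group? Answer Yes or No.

p·q = pq but q·p = p²q, so p·q ≠ q·p and G is not abelian.

Answer: No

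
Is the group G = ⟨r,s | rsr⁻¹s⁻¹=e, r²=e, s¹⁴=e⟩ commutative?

Each pair of generators commutes: r·s = rs = s·r. Since the generators pairwise commute, every element of G commutes with every other, so G is abelian.

Answer: Yes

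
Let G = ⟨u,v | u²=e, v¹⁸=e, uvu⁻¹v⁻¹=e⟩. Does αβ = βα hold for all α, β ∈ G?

Each pair of generators commutes: u·v = uv = v·u. Since the generators pairwise commute, every element of G commutes with every other, so G is abelian.

Answer: Yes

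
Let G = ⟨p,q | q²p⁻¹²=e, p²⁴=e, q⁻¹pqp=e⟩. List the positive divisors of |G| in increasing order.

|G| = 48 = 2⁴ · 3. By Lagrange's theorem the order of any subgroup divides 48; the divisors of 48 are 1, 2, 3, 4, 6, 8, 12, 16, 24, 48.

Answer: 1, 2, 3, 4, 6, 8, 12, 16, 24, 48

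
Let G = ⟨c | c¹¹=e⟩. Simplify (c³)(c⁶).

Compute (c³) · (c⁶) by multiplying left to right and reducing via the relations at each step:
  (c³) · c⁶ = c⁹

Answer: c⁹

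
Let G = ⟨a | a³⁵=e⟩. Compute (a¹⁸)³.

Compute successive powers of (a¹⁸), reducing at each step:
  (a¹⁸)²: (a¹⁸) · a¹⁸ = a
  (a¹⁸)³: a · a¹⁸ = a¹⁹

Answer: a¹⁹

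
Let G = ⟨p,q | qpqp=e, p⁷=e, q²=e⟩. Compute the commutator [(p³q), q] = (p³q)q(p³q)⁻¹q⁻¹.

[(p³q), q] = (p³q)·q·(p³q)⁻¹·q⁻¹.
  (p³q) · q = p³
  (p³) · (p³q) = p⁶q
  (p⁶q) · q = p⁶

Answer: p⁶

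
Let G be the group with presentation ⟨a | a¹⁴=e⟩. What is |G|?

G is generated by a single element, so G is cyclic. The relator gives a¹⁴ = e and no smaller power is forced to be e, so the 14 powers {a, e, a², a³, a⁴, a⁵, a⁶, a⁷, a⁸, a⁹, a¹², a¹³, a¹¹, a¹⁰} are distinct. Hence |G| = 14.

Answer: 14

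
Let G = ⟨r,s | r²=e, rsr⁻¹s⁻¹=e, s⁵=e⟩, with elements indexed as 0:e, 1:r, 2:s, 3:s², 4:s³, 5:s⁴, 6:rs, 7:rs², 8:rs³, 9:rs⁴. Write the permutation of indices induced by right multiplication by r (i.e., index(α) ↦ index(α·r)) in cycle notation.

(0 1)(2 6)(3 7)(4 8)(5 9)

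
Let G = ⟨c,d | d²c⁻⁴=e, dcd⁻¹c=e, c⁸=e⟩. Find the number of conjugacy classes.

The conjugacy classes (representative and size) are:
  [e] (size 1), [c⁷] (size 2), [c²] (size 2), [c⁵] (size 2), [c⁴] (size 1), [c²d⁻¹] (size 4), [c³d] (size 4).
Class equation: 1 + 2 + 2 + 2 + 1 + 4 + 4 = 16 = |G|. So G has 7 conjugacy classes.

Answer: 7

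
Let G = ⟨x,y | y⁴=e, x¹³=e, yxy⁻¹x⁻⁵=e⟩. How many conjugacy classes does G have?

The conjugacy classes (representative and size) are:
  [e] (size 1), [x] (size 4), [x²] (size 4), [x⁹] (size 4), [x¹²y] (size 13), [x⁴y²] (size 13), [x¹²y³] (size 13).
Class equation: 1 + 4 + 4 + 4 + 13 + 13 + 13 = 52 = |G|. So G has 7 conjugacy classes.

Answer: 7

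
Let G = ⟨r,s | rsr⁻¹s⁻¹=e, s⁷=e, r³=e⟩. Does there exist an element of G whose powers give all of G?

|G| = 21. The element rs has order 21 (its powers give 21 distinct elements), so ⟨rs⟩ = G and G is cyclic.

Answer: Yes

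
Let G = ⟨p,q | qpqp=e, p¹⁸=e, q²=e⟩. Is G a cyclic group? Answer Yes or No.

Every cyclic group is abelian. But p·q = pq while q·p = p¹⁷q, so p·q ≠ q·p and G is not abelian. Hence G is not cyclic.

Answer: No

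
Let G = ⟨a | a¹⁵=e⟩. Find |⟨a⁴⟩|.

|⟨a⁴⟩| equals the order of a⁴. Compute successive powers until reaching e:
  (a⁴)¹ = a⁴, (a⁴)² = a⁸, (a⁴)³ = a¹², (a⁴)⁴ = a, (a⁴)⁵ = a⁵, (a⁴)⁶ = a⁹, (a⁴)⁷ = a¹³, (a⁴)⁸ = a², (a⁴)⁹ = a⁶, (a⁴)¹⁰ = a¹⁰, (a⁴)¹¹ = a¹⁴, (a⁴)¹² = a³, (a⁴)¹³ = a⁷, (a⁴)¹⁴ = a¹¹, (a⁴)¹⁵ = e.
The smallest positive k with (a⁴)ᵏ = e is 15, so |⟨a⁴⟩| = 15.

Answer: 15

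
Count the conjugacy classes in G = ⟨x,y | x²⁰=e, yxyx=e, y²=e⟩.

The conjugacy classes (representative and size) are:
  [e] (size 1), [x] (size 2), [x¹⁸] (size 2), [x³] (size 2), [x⁴] (size 2), [x¹⁵] (size 2), [x¹⁴] (size 2), [x⁷] (size 2), [x¹²] (size 2), [x¹¹] (size 2), [x¹⁰] (size 1), [x¹⁸y] (size 10), [x⁵y] (size 10).
Class equation: 1 + 2 + 2 + 2 + 2 + 2 + 2 + 2 + 2 + 2 + 1 + 10 + 10 = 40 = |G|. So G has 13 conjugacy classes.

Answer: 13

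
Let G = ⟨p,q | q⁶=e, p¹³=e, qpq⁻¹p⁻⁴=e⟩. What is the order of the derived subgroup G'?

G' = [G, G] is generated by all commutators. The generator-pair commutators are: [p, q] = p¹⁰.
The subgroup they normally generate is {e, p, p², p³, p⁴, p⁵, p⁶, p⁷, p⁸, p⁹, p¹⁰, p¹¹, p¹²}, of order 13.
Check: |G/G'| = 78/13 = 6 is the order of the abelianisation.

Answer: 13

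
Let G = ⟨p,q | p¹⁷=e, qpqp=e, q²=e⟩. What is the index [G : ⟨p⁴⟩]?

First find ord(p⁴) by computing successive powers:
  (p⁴)¹ = p⁴, (p⁴)² = p⁸, (p⁴)³ = p¹², (p⁴)⁴ = p¹⁶, (p⁴)⁵ = p³, (p⁴)⁶ = p⁷, (p⁴)⁷ = p¹¹, (p⁴)⁸ = p¹⁵, (p⁴)⁹ = p², (p⁴)¹⁰ = p⁶, (p⁴)¹¹ = p¹⁰, (p⁴)¹² = p¹⁴, (p⁴)¹³ = p, (p⁴)¹⁴ = p⁵, (p⁴)¹⁵ = p⁹, (p⁴)¹⁶ = p¹³, (p⁴)¹⁷ = e.
So |⟨p⁴⟩| = ord(p⁴) = 17. With |G| = 34, by Lagrange [G : ⟨p⁴⟩] = 34/17 = 2.

Answer: 2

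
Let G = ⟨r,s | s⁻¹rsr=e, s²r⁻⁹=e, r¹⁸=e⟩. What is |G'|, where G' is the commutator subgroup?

G' = [G, G] is generated by all commutators. The generator-pair commutators are: [r, s] = r².
The subgroup they normally generate is {e, r², r⁴, r⁶, r⁸, r¹⁰, r¹², r¹⁴, r¹⁶}, of order 9.
Check: |G/G'| = 36/9 = 4 is the order of the abelianisation.

Answer: 9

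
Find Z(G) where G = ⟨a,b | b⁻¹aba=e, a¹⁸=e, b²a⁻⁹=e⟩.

An element z ∈ Z(G) iff z commutes with every generator.
For example a⁹ is central: (a⁹)·a = a¹⁰ = a·(a⁹); (a⁹)·b = b⁻¹ = b·(a⁹).
Whereas a ∉ Z(G) since a·b = ab ≠ a⁸b⁻¹ = b·a.
Checking each of the 36 elements this way gives Z(G) = {e, a⁹}, of order 2.

Answer: {e, a⁹}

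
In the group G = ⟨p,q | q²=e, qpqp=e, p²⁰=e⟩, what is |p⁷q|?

Compute successive powers until reaching e:
  (p⁷q)¹ = p⁷q, (p⁷q)² = e.
The smallest positive k with (p⁷q)ᵏ = e is 2.

Answer: 2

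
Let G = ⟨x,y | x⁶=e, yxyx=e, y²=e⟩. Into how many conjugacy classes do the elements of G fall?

The conjugacy classes (representative and size) are:
  [e] (size 1), [x⁵] (size 2), [x⁴] (size 2), [x³] (size 1), [y] (size 3), [x³y] (size 3).
Class equation: 1 + 2 + 2 + 1 + 3 + 3 = 12 = |G|. So G has 6 conjugacy classes.

Answer: 6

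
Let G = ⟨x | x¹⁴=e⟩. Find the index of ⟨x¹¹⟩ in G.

First find ord(x¹¹) by computing successive powers:
  (x¹¹)¹ = x¹¹, (x¹¹)² = x⁸, (x¹¹)³ = x⁵, (x¹¹)⁴ = x², (x¹¹)⁵ = x¹³, (x¹¹)⁶ = x¹⁰, (x¹¹)⁷ = x⁷, (x¹¹)⁸ = x⁴, (x¹¹)⁹ = x, (x¹¹)¹⁰ = x¹², (x¹¹)¹¹ = x⁹, (x¹¹)¹² = x⁶, (x¹¹)¹³ = x³, (x¹¹)¹⁴ = e.
So |⟨x¹¹⟩| = ord(x¹¹) = 14. With |G| = 14, by Lagrange [G : ⟨x¹¹⟩] = 14/14 = 1.

Answer: 1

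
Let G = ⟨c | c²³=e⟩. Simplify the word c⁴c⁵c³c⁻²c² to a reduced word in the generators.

Multiply left to right, reducing at each step:
  (c⁴) · c⁵ = c⁹
  (c⁹) · c³ = c¹²
  (c¹²) · c⁻² = c¹⁰
  (c¹⁰) · c² = c¹²

Answer: c¹²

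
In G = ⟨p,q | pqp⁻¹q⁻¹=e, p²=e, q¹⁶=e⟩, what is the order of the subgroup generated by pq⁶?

|⟨pq⁶⟩| equals the order of pq⁶. Compute successive powers until reaching e:
  (pq⁶)¹ = pq⁶, (pq⁶)² = q¹², (pq⁶)³ = pq², (pq⁶)⁴ = q⁸, (pq⁶)⁵ = pq¹⁴, (pq⁶)⁶ = q⁴, (pq⁶)⁷ = pq¹⁰, (pq⁶)⁸ = e.
The smallest positive k with (pq⁶)ᵏ = e is 8, so |⟨pq⁶⟩| = 8.

Answer: 8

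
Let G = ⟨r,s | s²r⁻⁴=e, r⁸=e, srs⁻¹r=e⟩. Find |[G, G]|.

G' = [G, G] is generated by all commutators. The generator-pair commutators are: [r, s] = r².
The subgroup they normally generate is {e, r², r⁴, r⁶}, of order 4.
Check: |G/G'| = 16/4 = 4 is the order of the abelianisation.

Answer: 4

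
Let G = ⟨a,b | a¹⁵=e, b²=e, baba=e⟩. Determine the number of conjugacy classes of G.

The conjugacy classes (representative and size) are:
  [e] (size 1), [a¹⁴] (size 2), [a²] (size 2), [a³] (size 2), [a⁴] (size 2), [a¹⁰] (size 2), [a⁹] (size 2), [a⁷] (size 2), [a¹³b] (size 15).
Class equation: 1 + 2 + 2 + 2 + 2 + 2 + 2 + 2 + 15 = 30 = |G|. So G has 9 conjugacy classes.

Answer: 9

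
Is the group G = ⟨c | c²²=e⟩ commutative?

G has a single generator, so G is cyclic and hence abelian.

Answer: Yes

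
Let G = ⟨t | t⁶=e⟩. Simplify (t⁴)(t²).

Compute (t⁴) · (t²) by multiplying left to right and reducing via the relations at each step:
  (t⁴) · t² = e

Answer: e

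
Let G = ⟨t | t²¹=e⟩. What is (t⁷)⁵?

Compute successive powers of (t⁷), reducing at each step:
  (t⁷)²: (t⁷) · t⁷ = t¹⁴
  (t⁷)³: (t¹⁴) · t⁷ = e
  (t⁷)⁴: e · t⁷ = t⁷
  (t⁷)⁵: (t⁷) · t⁷ = t¹⁴

Answer: t¹⁴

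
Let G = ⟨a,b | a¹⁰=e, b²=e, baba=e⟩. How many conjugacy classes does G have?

The conjugacy classes (representative and size) are:
  [e] (size 1), [a] (size 2), [a²] (size 2), [a³] (size 2), [a⁴] (size 2), [a⁵] (size 1), [a²b] (size 5), [a³b] (size 5).
Class equation: 1 + 2 + 2 + 2 + 2 + 1 + 5 + 5 = 20 = |G|. So G has 8 conjugacy classes.

Answer: 8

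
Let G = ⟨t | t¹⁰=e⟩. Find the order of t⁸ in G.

Compute successive powers until reaching e:
  (t⁸)¹ = t⁸, (t⁸)² = t⁶, (t⁸)³ = t⁴, (t⁸)⁴ = t², (t⁸)⁵ = e.
The smallest positive k with (t⁸)ᵏ = e is 5.

Answer: 5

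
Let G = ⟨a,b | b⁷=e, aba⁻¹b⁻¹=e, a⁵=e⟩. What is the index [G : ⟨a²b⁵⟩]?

First find ord(a²b⁵) by computing successive powers:
  (a²b⁵)¹ = a²b⁵, (a²b⁵)² = a⁴b³, (a²b⁵)³ = ab, (a²b⁵)⁴ = a³b⁶, (a²b⁵)⁵ = b⁴, (a²b⁵)⁶ = a²b², (a²b⁵)⁷ = a⁴, (a²b⁵)⁸ = ab⁵, (a²b⁵)⁹ = a³b³, (a²b⁵)¹⁰ = b, (a²b⁵)¹¹ = a²b⁶, (a²b⁵)¹² = a⁴b⁴, (a²b⁵)¹³ = ab², (a²b⁵)¹⁴ = a³, (a²b⁵)¹⁵ = b⁵, (a²b⁵)¹⁶ = a²b³, (a²b⁵)¹⁷ = a⁴b, (a²b⁵)¹⁸ = ab⁶, (a²b⁵)¹⁹ = a³b⁴, (a²b⁵)²⁰ = b², (a²b⁵)²¹ = a², (a²b⁵)²² = a⁴b⁵, (a²b⁵)²³ = ab³, (a²b⁵)²⁴ = a³b, (a²b⁵)²⁵ = b⁶, (a²b⁵)²⁶ = a²b⁴, (a²b⁵)²⁷ = a⁴b², (a²b⁵)²⁸ = a, (a²b⁵)²⁹ = a³b⁵, (a²b⁵)³⁰ = b³, (a²b⁵)³¹ = a²b, (a²b⁵)³² = a⁴b⁶, (a²b⁵)³³ = ab⁴, (a²b⁵)³⁴ = a³b², (a²b⁵)³⁵ = e.
So |⟨a²b⁵⟩| = ord(a²b⁵) = 35. With |G| = 35, by Lagrange [G : ⟨a²b⁵⟩] = 35/35 = 1.

Answer: 1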